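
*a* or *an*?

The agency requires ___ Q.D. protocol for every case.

The indefinite article is chosen by the initial *sound* of the following word, not its spelling.
The initialism *Q.D.* is read letter by letter; the first letter, Q, is pronounced /kjuː/, which begins with a consonant sound.
So the article is *a*: The agency requires a Q.D. protocol for every case.

a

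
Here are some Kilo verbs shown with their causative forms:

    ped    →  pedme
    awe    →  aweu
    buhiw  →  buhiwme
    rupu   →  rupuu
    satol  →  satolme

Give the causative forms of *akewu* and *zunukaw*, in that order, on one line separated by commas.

Looking at the final sound of each stem: -me when the stem ends in a consonant (*ped*, *buhiw*, *satol*); -u when the stem ends in a vowel (*awe*, *rupu*).
Since the final sound of *akewu* is /u/ (a vowel), it takes -u, giving *akewuu*.
Since the final sound of *zunukaw* is /w/ (a consonant), it takes -me, giving *zunukawme*.

akewuu, zunukawme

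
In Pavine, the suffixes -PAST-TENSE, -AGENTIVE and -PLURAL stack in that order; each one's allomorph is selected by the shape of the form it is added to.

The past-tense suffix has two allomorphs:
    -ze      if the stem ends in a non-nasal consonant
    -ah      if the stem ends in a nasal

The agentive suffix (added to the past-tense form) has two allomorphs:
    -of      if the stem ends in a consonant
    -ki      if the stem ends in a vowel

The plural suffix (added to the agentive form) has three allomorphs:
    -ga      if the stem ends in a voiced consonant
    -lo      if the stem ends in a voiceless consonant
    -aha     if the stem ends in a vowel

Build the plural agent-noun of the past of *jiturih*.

jiturihzekiaha

*jiturih*: final consonant = /h/, non-nasal → -ze → *jiturihze*.
The final sound of the past-tense form *jiturihze* is /e/, which is a vowel, so the agentive suffix is -ki, giving *jiturihzeki*.
The final sound of the agentive form *jiturihzeki* is /i/, which is a vowel, so the plural suffix is -aha, giving *jiturihzekiaha*.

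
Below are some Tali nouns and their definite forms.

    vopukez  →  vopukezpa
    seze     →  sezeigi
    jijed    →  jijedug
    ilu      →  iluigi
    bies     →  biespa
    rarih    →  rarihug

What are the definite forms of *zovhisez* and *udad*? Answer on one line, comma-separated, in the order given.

zovhisezpa, udadug

The alternation tracks the final sound of the stem — -pa when the stem ends in a sibilant (*vopukez*, *bies*); -ug when the stem ends in a non-sibilant consonant (*jijed*, *rarih*); -igi when the stem ends in a vowel (*seze*, *ilu*).
*zovhisez* — final sound /z/ (a sibilant) → -pa → *zovhisezpa*.
*udad* — final sound /d/ (a non-sibilant consonant) → -ug → *udadug*.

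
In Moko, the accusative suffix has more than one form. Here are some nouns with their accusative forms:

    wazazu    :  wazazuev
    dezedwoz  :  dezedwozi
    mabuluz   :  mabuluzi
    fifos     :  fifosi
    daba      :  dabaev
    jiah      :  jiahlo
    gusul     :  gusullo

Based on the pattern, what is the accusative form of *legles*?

leglesi

The alternation tracks the final sound of the stem — -i when the stem ends in a sibilant (*dezedwoz*, *mabuluz*, *fifos*); -lo when the stem ends in a non-sibilant consonant (*jiah*, *gusul*); -ev when the stem ends in a vowel (*wazazu*, *daba*).
The final sound of *legles* is /s/, which is a sibilant, so the suffix is -i, giving *leglesi*.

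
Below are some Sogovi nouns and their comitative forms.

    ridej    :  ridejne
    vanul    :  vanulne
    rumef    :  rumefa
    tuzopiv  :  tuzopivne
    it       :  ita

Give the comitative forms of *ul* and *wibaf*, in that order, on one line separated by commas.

ulne, wibafa

Looking at the final consonant of each stem: -a when the stem ends in a voiceless consonant (*rumef*, *it*); -ne when the stem ends in a voiced consonant (*ridej*, *vanul*, *tuzopiv*).
Since the final consonant of *ul* is /l/ (voiced), it takes -ne, giving *ulne*.
*wibaf* — final consonant /f/ (voiceless) → -a → *wibafa*.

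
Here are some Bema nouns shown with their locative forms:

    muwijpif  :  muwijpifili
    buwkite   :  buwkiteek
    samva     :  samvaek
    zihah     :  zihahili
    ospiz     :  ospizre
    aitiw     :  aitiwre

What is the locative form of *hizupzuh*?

Looking at the final sound of each stem: -ili when the stem ends in a voiceless consonant (*muwijpif*, *zihah*); -re when the stem ends in a voiced consonant (*ospiz*, *aitiw*); -ek when the stem ends in a vowel (*buwkite*, *samva*).
*hizupzuh*: final sound = /h/, a voiceless consonant → -ili → *hizupzuhili*.

hizupzuhili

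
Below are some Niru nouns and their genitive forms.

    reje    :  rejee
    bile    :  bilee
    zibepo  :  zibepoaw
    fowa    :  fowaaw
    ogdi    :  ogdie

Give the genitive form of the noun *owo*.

The pattern is front/back vowel harmony: -e when the last vowel of the stem is a front vowel (*reje*, *bile*, *ogdi*); -aw when the last vowel of the stem is a back vowel (*zibepo*, *fowa*).
The last vowel of *owo* is /o/, which is a back vowel, so the suffix is -aw, giving *owoaw*.

owoaw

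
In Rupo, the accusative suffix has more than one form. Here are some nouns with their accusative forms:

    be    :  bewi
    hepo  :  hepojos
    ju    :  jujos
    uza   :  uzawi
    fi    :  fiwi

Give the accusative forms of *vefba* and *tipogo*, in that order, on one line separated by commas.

vefbawi, tipogojos

The alternation tracks the last vowel of the stem — -jos when the last vowel of the stem is a rounded vowel (*hepo*, *ju*); -wi when the last vowel of the stem is an unrounded vowel (*be*, *uza*, *fi*).
The last vowel of *vefba* is /a/, which is an unrounded vowel, so the suffix is -wi, giving *vefbawi*.
*tipogo* — last vowel /o/ (a rounded vowel) → -jos → *tipogojos*.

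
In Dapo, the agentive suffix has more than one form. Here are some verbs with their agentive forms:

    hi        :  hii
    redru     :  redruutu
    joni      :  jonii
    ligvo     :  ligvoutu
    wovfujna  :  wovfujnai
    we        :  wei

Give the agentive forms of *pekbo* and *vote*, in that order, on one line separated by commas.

The pattern is rounding harmony: -utu when the last vowel of the stem is a rounded vowel (*redru*, *ligvo*); -i when the last vowel of the stem is an unrounded vowel (*hi*, *joni*, *wovfujna*, *we*).
*pekbo* — last vowel /o/ (a rounded vowel) → -utu → *pekboutu*.
*vote*: last vowel = /e/, an unrounded vowel → -i → *votei*.

pekboutu, votei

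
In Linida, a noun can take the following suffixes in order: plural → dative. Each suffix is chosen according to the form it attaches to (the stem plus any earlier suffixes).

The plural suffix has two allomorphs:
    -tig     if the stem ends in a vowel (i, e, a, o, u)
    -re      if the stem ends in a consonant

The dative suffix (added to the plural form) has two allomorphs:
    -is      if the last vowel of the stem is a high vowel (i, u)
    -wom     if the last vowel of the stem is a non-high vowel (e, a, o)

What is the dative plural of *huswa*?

*huswa* — final sound /a/ (a vowel) → -tig → *huswatig*.
Since the last vowel of the plural form *huswatig* is /i/ (a high vowel), it takes -is, giving *huswatigis*.

huswatigis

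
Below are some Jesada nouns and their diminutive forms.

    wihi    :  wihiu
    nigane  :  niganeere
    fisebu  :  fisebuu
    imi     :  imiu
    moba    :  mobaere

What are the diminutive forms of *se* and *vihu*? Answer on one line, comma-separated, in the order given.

Looking at the last vowel of each stem: -u when the last vowel of the stem is a high vowel (*wihi*, *fisebu*, *imi*); -ere when the last vowel of the stem is a non-high vowel (*nigane*, *moba*).
Since the last vowel of *se* is /e/ (a non-high vowel), it takes -ere, giving *seere*.
Since the last vowel of *vihu* is /u/ (a high vowel), it takes -u, giving *vihuu*.

seere, vihuu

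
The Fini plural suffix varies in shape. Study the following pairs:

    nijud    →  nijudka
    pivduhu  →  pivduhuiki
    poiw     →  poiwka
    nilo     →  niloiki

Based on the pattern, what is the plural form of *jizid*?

jizidka

The suffix is conditioned by the final sound: -ka when the stem ends in a consonant (*nijud*, *poiw*); -iki when the stem ends in a vowel (*pivduhu*, *nilo*).
*jizid*: final sound = /d/, a consonant → -ka → *jizidka*.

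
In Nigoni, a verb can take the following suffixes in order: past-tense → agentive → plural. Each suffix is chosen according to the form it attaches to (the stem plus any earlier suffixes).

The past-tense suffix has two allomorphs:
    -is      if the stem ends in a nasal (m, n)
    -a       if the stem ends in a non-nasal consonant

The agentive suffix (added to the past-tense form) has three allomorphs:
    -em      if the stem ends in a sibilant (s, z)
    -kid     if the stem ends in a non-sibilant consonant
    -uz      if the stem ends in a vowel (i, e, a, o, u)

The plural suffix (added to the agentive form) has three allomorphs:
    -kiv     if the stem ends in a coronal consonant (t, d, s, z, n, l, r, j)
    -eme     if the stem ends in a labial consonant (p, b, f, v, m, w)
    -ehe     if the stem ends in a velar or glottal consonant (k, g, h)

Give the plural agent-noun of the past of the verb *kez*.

kezauzkiv

Since the final consonant of *kez* is /z/ (non-nasal), it takes -a, giving *keza*.
The final sound of the past-tense form *keza* is /a/, which is a vowel, so the agentive suffix is -uz, giving *kezauz*.
The agentive form *kezauz* — final consonant /z/ (coronal) → -kiv → *kezauzkiv*.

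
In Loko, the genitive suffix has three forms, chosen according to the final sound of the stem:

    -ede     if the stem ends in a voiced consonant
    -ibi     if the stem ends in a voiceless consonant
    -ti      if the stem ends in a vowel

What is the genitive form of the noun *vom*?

vomede

*vom*: final sound = /m/, a voiced consonant → -ede → *vomede*.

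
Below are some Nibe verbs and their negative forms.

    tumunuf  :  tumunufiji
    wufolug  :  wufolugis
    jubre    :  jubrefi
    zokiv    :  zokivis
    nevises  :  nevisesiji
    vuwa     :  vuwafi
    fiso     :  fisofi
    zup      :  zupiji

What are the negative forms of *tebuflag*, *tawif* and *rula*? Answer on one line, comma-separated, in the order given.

The alternation tracks the final sound of the stem — -iji when the stem ends in a voiceless consonant (*tumunuf*, *nevises*, *zup*); -is when the stem ends in a voiced consonant (*wufolug*, *zokiv*); -fi when the stem ends in a vowel (*jubre*, *vuwa*, *fiso*).
*tebuflag* — final sound /g/ (a voiced consonant) → -is → *tebuflagis*.
The final sound of *tawif* is /f/, which is a voiceless consonant, so the suffix is -iji, giving *tawifiji*.
Since the final sound of *rula* is /a/ (a vowel), it takes -fi, giving *rulafi*.

tebuflagis, tawifiji, rulafi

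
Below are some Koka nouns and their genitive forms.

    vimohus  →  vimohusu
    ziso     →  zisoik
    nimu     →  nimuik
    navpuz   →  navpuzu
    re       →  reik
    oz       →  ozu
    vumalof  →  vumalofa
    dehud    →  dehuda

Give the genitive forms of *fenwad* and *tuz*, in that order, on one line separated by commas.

The alternation tracks the final sound of the stem — -u when the stem ends in a sibilant (*vimohus*, *navpuz*, *oz*); -a when the stem ends in a non-sibilant consonant (*vumalof*, *dehud*); -ik when the stem ends in a vowel (*ziso*, *nimu*, *re*).
*fenwad*: final sound = /d/, a non-sibilant consonant → -a → *fenwada*.
*tuz*: final sound = /z/, a sibilant → -u → *tuzu*.

fenwada, tuzu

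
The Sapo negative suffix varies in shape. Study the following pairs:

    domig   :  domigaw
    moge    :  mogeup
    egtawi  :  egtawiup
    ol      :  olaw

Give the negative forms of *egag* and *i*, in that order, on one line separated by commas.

Looking at the final sound of each stem: -aw when the stem ends in a consonant (*domig*, *ol*); -up when the stem ends in a vowel (*moge*, *egtawi*).
*egag*: final sound = /g/, a consonant → -aw → *egagaw*.
Since the final sound of *i* is /i/ (a vowel), it takes -up, giving *iup*.

egagaw, iup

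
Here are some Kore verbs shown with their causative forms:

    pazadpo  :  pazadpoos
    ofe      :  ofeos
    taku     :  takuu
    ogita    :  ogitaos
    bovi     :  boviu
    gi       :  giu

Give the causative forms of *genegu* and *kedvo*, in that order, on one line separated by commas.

The suffix is conditioned by the last vowel: -u when the last vowel of the stem is a high vowel (*taku*, *bovi*, *gi*); -os when the last vowel of the stem is a non-high vowel (*pazadpo*, *ofe*, *ogita*).
*genegu* — last vowel /u/ (a high vowel) → -u → *geneguu*.
The last vowel of *kedvo* is /o/, which is a non-high vowel, so the suffix is -os, giving *kedvoos*.

geneguu, kedvoos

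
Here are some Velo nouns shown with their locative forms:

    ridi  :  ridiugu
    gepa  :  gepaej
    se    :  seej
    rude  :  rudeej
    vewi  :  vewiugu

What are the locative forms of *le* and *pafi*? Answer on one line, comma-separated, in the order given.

leej, pafiugu

The pattern is height harmony: -ugu when the last vowel of the stem is a high vowel (*ridi*, *vewi*); -ej when the last vowel of the stem is a non-high vowel (*gepa*, *se*, *rude*).
Since the last vowel of *le* is /e/ (a non-high vowel), it takes -ej, giving *leej*.
The last vowel of *pafi* is /i/, which is a high vowel, so the suffix is -ugu, giving *pafiugu*.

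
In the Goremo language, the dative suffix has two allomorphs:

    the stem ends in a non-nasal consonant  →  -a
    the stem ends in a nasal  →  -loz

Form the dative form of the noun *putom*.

*putom*: final consonant = /m/, a nasal → -loz → *putomloz*.

putomloz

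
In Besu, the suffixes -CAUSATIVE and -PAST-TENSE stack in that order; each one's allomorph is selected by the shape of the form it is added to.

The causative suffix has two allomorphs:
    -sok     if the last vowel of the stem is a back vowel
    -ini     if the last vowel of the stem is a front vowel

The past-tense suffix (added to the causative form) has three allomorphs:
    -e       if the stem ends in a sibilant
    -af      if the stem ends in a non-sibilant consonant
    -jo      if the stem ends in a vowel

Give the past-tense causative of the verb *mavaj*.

mavajsokaf

*mavaj* — last vowel /a/ (a back vowel) → -sok → *mavajsok*.
The final sound of the causative form *mavajsok* is /k/, which is a non-sibilant consonant, so the past-tense suffix is -af, giving *mavajsokaf*.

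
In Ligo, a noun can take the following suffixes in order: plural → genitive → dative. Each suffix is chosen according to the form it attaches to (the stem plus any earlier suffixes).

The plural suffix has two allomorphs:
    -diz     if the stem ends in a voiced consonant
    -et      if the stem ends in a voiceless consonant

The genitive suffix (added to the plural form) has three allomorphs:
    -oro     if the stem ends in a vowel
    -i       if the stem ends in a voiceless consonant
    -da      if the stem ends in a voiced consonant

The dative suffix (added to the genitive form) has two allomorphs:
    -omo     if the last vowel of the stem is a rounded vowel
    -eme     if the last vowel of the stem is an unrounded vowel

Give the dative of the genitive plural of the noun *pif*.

pifetieme

The final consonant of *pif* is /f/, which is voiceless, so the plural suffix is -et, giving *pifet*.
The plural form *pifet*: final sound = /t/, a voiceless consonant → -i → *pifeti*.
Since the last vowel of the genitive form *pifeti* is /i/ (an unrounded vowel), it takes -eme, giving *pifetieme*.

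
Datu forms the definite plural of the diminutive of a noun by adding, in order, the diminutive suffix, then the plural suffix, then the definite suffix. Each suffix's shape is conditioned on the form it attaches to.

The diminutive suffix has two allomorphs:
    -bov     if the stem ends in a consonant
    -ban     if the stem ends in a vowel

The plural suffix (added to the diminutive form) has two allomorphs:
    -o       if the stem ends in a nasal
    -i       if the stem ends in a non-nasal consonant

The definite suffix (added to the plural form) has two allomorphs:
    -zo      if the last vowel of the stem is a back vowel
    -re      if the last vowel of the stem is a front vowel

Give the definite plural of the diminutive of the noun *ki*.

kibanozo

The final sound of *ki* is /i/, which is a vowel, so the diminutive suffix is -ban, giving *kiban*.
The diminutive form *kiban*: final consonant = /n/, a nasal → -o → *kibano*.
The last vowel of the plural form *kibano* is /o/, which is a back vowel, so the definite suffix is -zo, giving *kibanozo*.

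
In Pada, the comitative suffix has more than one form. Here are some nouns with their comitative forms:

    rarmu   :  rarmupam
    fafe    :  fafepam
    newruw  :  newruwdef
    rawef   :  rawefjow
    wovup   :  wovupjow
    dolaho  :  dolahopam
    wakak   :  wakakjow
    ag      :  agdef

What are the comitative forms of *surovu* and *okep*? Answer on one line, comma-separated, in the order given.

surovupam, okepjow

The pattern is voicing of the final sound: -jow when the stem ends in a voiceless consonant (*rawef*, *wovup*, *wakak*); -def when the stem ends in a voiced consonant (*newruw*, *ag*); -pam when the stem ends in a vowel (*rarmu*, *fafe*, *dolaho*).
The final sound of *surovu* is /u/, which is a vowel, so the suffix is -pam, giving *surovupam*.
The final sound of *okep* is /p/, which is a voiceless consonant, so the suffix is -jow, giving *okepjow*.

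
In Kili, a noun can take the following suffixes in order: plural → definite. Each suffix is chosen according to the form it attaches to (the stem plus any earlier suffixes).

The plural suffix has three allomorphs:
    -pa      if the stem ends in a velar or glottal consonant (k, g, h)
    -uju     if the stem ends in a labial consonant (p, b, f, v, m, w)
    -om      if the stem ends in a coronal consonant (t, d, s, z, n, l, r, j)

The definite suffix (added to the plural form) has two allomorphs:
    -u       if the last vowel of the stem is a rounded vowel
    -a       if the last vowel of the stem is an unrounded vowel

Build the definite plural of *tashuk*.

tashukpaa

The final consonant of *tashuk* is /k/, which is velar/glottal, so the plural suffix is -pa, giving *tashukpa*.
The plural form *tashukpa* — last vowel /a/ (an unrounded vowel) → -a → *tashukpaa*.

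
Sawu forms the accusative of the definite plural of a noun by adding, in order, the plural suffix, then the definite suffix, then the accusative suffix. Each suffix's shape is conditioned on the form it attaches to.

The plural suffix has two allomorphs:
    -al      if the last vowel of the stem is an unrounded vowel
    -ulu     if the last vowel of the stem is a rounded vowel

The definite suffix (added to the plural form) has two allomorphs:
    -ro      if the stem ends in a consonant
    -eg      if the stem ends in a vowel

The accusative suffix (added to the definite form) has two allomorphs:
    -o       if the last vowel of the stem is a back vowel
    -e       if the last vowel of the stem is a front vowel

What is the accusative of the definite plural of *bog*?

boguluege

Since the last vowel of *bog* is /o/ (a rounded vowel), it takes -ulu, giving *bogulu*.
The final sound of the plural form *bogulu* is /u/, which is a vowel, so the definite suffix is -eg, giving *bogulueg*.
The last vowel of the definite form *bogulueg* is /e/, which is a front vowel, so the accusative suffix is -e, giving *boguluege*.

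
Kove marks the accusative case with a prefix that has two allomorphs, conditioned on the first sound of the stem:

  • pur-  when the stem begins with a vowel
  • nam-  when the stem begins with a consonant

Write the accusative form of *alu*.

*alu* — first sound /a/ (a vowel) → pur- → *puralu*.

puralu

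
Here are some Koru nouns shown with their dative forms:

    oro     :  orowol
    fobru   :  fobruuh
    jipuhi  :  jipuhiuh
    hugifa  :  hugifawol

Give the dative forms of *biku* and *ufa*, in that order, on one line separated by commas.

Looking at the last vowel of each stem: -uh when the last vowel of the stem is a high vowel (*fobru*, *jipuhi*); -wol when the last vowel of the stem is a non-high vowel (*oro*, *hugifa*).
The last vowel of *biku* is /u/, which is a high vowel, so the suffix is -uh, giving *bikuuh*.
*ufa* — last vowel /a/ (a non-high vowel) → -wol → *ufawol*.

bikuuh, ufawol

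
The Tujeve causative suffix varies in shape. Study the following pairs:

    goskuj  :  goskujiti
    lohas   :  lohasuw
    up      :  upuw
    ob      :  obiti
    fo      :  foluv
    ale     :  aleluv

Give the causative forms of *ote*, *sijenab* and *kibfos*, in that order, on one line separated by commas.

oteluv, sijenabiti, kibfosuw

Looking at the final sound of each stem: -uw when the stem ends in a voiceless consonant (*lohas*, *up*); -iti when the stem ends in a voiced consonant (*goskuj*, *ob*); -luv when the stem ends in a vowel (*fo*, *ale*).
*ote* — final sound /e/ (a vowel) → -luv → *oteluv*.
The final sound of *sijenab* is /b/, which is a voiced consonant, so the suffix is -iti, giving *sijenabiti*.
*kibfos* — final sound /s/ (a voiceless consonant) → -uw → *kibfosuw*.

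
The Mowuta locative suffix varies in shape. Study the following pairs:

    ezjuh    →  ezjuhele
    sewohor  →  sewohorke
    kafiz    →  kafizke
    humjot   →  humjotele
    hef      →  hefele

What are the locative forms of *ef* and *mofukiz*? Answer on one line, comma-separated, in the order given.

efele, mofukizke

The suffix is conditioned by the final consonant: -ele when the stem ends in a voiceless consonant (*ezjuh*, *humjot*, *hef*); -ke when the stem ends in a voiced consonant (*sewohor*, *kafiz*).
*ef* — final consonant /f/ (voiceless) → -ele → *efele*.
*mofukiz*: final consonant = /z/, voiced → -ke → *mofukizke*.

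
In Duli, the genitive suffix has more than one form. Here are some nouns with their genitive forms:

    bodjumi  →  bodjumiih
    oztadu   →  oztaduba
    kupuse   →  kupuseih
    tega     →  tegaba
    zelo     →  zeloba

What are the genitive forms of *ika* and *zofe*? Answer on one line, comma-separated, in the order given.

ikaba, zofeih

The suffix is conditioned by the last vowel: -ih when the last vowel of the stem is a front vowel (*bodjumi*, *kupuse*); -ba when the last vowel of the stem is a back vowel (*oztadu*, *tega*, *zelo*).
*ika* — last vowel /a/ (a back vowel) → -ba → *ikaba*.
The last vowel of *zofe* is /e/, which is a front vowel, so the suffix is -ih, giving *zofeih*.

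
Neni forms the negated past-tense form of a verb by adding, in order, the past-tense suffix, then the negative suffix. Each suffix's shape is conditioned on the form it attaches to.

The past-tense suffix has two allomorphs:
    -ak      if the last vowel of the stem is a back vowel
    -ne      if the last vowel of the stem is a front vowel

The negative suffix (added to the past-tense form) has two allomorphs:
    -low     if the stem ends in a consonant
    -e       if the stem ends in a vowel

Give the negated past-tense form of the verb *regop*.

regopaklow

Since the last vowel of *regop* is /o/ (a back vowel), it takes -ak, giving *regopak*.
The past-tense form *regopak*: final sound = /k/, a consonant → -low → *regopaklow*.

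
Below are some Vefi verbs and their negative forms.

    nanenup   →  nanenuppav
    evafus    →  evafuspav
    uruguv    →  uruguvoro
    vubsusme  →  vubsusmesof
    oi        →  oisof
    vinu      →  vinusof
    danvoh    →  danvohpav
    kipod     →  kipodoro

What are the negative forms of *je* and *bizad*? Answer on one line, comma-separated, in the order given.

jesof, bizadoro

The suffix is conditioned by the final sound: -pav when the stem ends in a voiceless consonant (*nanenup*, *evafus*, *danvoh*); -oro when the stem ends in a voiced consonant (*uruguv*, *kipod*); -sof when the stem ends in a vowel (*vubsusme*, *oi*, *vinu*).
The final sound of *je* is /e/, which is a vowel, so the suffix is -sof, giving *jesof*.
The final sound of *bizad* is /d/, which is a voiced consonant, so the suffix is -oro, giving *bizadoro*.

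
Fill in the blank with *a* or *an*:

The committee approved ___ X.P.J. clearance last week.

an

The indefinite article is chosen by the initial *sound* of the following word, not its spelling.
The initialism *X.P.J.* is read letter by letter; the first letter, X, is pronounced /ɛks/, which begins with a vowel sound.
So the article is *an*: The committee approved an X.P.J. clearance last week.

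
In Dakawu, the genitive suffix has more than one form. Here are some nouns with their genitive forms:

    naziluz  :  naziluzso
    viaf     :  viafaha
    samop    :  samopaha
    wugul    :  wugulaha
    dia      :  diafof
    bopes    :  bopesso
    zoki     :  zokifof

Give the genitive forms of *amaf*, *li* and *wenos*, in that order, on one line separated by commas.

amafaha, lifof, wenosso

The alternation tracks the final sound of the stem — -so when the stem ends in a sibilant (*naziluz*, *bopes*); -aha when the stem ends in a non-sibilant consonant (*viaf*, *samop*, *wugul*); -fof when the stem ends in a vowel (*dia*, *zoki*).
Since the final sound of *amaf* is /f/ (a non-sibilant consonant), it takes -aha, giving *amafaha*.
*li* — final sound /i/ (a vowel) → -fof → *lifof*.
Since the final sound of *wenos* is /s/ (a sibilant), it takes -so, giving *wenosso*.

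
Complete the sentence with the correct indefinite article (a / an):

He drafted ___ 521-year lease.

a

The indefinite article is chosen by the initial *sound* of the following word, not its spelling.
The number *521* is spoken "five hundred …", beginning with /faɪv/ — a consonant sound.
So the article is *a*: He drafted a 521-year lease.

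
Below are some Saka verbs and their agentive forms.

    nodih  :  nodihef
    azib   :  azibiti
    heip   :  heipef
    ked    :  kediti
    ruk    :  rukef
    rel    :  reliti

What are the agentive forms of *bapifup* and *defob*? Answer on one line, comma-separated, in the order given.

The alternation tracks the final consonant of the stem — -ef when the stem ends in a voiceless consonant (*nodih*, *heip*, *ruk*); -iti when the stem ends in a voiced consonant (*azib*, *ked*, *rel*).
*bapifup*: final consonant = /p/, voiceless → -ef → *bapifupef*.
*defob*: final consonant = /b/, voiced → -iti → *defobiti*.

bapifupef, defobiti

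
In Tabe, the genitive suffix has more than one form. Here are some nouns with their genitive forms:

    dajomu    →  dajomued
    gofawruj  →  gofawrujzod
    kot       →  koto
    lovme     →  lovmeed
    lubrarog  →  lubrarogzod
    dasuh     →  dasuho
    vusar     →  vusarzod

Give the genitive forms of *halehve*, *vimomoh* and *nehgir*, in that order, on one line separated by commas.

halehveed, vimomoho, nehgirzod

Looking at the final sound of each stem: -o when the stem ends in a voiceless consonant (*kot*, *dasuh*); -zod when the stem ends in a voiced consonant (*gofawruj*, *lubrarog*, *vusar*); -ed when the stem ends in a vowel (*dajomu*, *lovme*).
Since the final sound of *halehve* is /e/ (a vowel), it takes -ed, giving *halehveed*.
*vimomoh*: final sound = /h/, a voiceless consonant → -o → *vimomoho*.
Since the final sound of *nehgir* is /r/ (a voiced consonant), it takes -zod, giving *nehgirzod*.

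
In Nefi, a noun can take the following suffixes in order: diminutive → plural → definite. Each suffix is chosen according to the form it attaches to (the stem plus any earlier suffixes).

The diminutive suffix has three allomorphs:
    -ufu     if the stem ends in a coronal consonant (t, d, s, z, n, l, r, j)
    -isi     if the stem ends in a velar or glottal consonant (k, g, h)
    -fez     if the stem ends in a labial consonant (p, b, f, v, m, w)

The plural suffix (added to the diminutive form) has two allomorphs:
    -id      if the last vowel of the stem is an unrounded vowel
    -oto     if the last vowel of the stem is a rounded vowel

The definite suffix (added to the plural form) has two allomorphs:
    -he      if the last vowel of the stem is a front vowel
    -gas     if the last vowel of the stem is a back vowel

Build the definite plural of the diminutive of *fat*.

fatufuotogas

*fat*: final consonant = /t/, coronal → -ufu → *fatufu*.
Since the last vowel of the diminutive form *fatufu* is /u/ (a rounded vowel), it takes -oto, giving *fatufuoto*.
The last vowel of the plural form *fatufuoto* is /o/, which is a back vowel, so the definite suffix is -gas, giving *fatufuotogas*.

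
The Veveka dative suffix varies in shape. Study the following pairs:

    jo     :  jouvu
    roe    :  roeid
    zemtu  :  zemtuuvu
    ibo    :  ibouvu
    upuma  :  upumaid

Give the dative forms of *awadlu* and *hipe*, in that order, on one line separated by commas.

The alternation tracks the last vowel of the stem — -uvu when the last vowel of the stem is a rounded vowel (*jo*, *zemtu*, *ibo*); -id when the last vowel of the stem is an unrounded vowel (*roe*, *upuma*).
Since the last vowel of *awadlu* is /u/ (a rounded vowel), it takes -uvu, giving *awadluuvu*.
The last vowel of *hipe* is /e/, which is an unrounded vowel, so the suffix is -id, giving *hipeid*.

awadluuvu, hipeid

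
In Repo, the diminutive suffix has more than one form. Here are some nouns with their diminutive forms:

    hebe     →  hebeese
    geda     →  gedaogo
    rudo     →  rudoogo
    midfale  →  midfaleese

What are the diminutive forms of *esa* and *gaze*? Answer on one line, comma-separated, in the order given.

esaogo, gazeese

The suffix is conditioned by the last vowel: -ese when the last vowel of the stem is a front vowel (*hebe*, *midfale*); -ogo when the last vowel of the stem is a back vowel (*geda*, *rudo*).
*esa* — last vowel /a/ (a back vowel) → -ogo → *esaogo*.
Since the last vowel of *gaze* is /e/ (a front vowel), it takes -ese, giving *gazeese*.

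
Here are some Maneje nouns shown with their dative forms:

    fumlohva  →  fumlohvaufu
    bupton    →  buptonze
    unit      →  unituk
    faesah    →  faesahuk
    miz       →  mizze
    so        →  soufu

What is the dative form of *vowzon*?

vowzonze

The alternation tracks the final sound of the stem — -uk when the stem ends in a voiceless consonant (*unit*, *faesah*); -ze when the stem ends in a voiced consonant (*bupton*, *miz*); -ufu when the stem ends in a vowel (*fumlohva*, *so*).
The final sound of *vowzon* is /n/, which is a voiced consonant, so the suffix is -ze, giving *vowzonze*.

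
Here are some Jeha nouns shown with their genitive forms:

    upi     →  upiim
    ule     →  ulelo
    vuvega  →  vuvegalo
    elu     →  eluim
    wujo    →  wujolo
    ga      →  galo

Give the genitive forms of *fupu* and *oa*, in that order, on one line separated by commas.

fupuim, oalo

The suffix is conditioned by the last vowel: -im when the last vowel of the stem is a high vowel (*upi*, *elu*); -lo when the last vowel of the stem is a non-high vowel (*ule*, *vuvega*, *wujo*, *ga*).
*fupu* — last vowel /u/ (a high vowel) → -im → *fupuim*.
Since the last vowel of *oa* is /a/ (a non-high vowel), it takes -lo, giving *oalo*.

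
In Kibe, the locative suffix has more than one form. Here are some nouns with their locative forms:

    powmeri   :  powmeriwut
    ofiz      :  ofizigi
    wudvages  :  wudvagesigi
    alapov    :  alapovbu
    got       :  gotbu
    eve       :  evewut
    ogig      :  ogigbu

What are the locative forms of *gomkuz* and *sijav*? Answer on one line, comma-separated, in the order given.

gomkuzigi, sijavbu

Looking at the final sound of each stem: -igi when the stem ends in a sibilant (*ofiz*, *wudvages*); -bu when the stem ends in a non-sibilant consonant (*alapov*, *got*, *ogig*); -wut when the stem ends in a vowel (*powmeri*, *eve*).
The final sound of *gomkuz* is /z/, which is a sibilant, so the suffix is -igi, giving *gomkuzigi*.
*sijav* — final sound /v/ (a non-sibilant consonant) → -bu → *sijavbu*.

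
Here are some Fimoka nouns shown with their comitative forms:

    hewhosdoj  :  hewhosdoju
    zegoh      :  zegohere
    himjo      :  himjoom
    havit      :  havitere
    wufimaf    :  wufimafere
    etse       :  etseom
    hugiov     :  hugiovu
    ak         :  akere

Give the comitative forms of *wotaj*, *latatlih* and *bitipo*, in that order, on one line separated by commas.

Looking at the final sound of each stem: -ere when the stem ends in a voiceless consonant (*zegoh*, *havit*, *wufimaf*, *ak*); -u when the stem ends in a voiced consonant (*hewhosdoj*, *hugiov*); -om when the stem ends in a vowel (*himjo*, *etse*).
*wotaj*: final sound = /j/, a voiced consonant → -u → *wotaju*.
The final sound of *latatlih* is /h/, which is a voiceless consonant, so the suffix is -ere, giving *latatlihere*.
Since the final sound of *bitipo* is /o/ (a vowel), it takes -om, giving *bitipoom*.

wotaju, latatlihere, bitipoom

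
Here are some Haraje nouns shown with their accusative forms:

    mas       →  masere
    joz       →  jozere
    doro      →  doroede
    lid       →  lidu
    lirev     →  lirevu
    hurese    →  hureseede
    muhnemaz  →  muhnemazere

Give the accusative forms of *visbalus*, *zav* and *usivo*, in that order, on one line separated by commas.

The alternation tracks the final sound of the stem — -ere when the stem ends in a sibilant (*mas*, *joz*, *muhnemaz*); -u when the stem ends in a non-sibilant consonant (*lid*, *lirev*); -ede when the stem ends in a vowel (*doro*, *hurese*).
Since the final sound of *visbalus* is /s/ (a sibilant), it takes -ere, giving *visbalusere*.
*zav* — final sound /v/ (a non-sibilant consonant) → -u → *zavu*.
*usivo* — final sound /o/ (a vowel) → -ede → *usivoede*.

visbalusere, zavu, usivoede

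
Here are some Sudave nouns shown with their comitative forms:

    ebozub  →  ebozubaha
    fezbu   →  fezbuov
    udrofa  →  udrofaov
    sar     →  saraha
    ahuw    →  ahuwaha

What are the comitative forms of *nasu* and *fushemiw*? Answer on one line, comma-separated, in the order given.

The suffix is conditioned by the final sound: -aha when the stem ends in a consonant (*ebozub*, *sar*, *ahuw*); -ov when the stem ends in a vowel (*fezbu*, *udrofa*).
*nasu*: final sound = /u/, a vowel → -ov → *nasuov*.
The final sound of *fushemiw* is /w/, which is a consonant, so the suffix is -aha, giving *fushemiwaha*.

nasuov, fushemiwaha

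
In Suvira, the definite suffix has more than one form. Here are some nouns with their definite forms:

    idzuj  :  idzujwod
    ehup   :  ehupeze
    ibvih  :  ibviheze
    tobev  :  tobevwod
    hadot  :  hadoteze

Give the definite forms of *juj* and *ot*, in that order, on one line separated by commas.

jujwod, oteze

Looking at the final consonant of each stem: -eze when the stem ends in a voiceless consonant (*ehup*, *ibvih*, *hadot*); -wod when the stem ends in a voiced consonant (*idzuj*, *tobev*).
*juj* — final consonant /j/ (voiced) → -wod → *jujwod*.
*ot*: final consonant = /t/, voiceless → -eze → *oteze*.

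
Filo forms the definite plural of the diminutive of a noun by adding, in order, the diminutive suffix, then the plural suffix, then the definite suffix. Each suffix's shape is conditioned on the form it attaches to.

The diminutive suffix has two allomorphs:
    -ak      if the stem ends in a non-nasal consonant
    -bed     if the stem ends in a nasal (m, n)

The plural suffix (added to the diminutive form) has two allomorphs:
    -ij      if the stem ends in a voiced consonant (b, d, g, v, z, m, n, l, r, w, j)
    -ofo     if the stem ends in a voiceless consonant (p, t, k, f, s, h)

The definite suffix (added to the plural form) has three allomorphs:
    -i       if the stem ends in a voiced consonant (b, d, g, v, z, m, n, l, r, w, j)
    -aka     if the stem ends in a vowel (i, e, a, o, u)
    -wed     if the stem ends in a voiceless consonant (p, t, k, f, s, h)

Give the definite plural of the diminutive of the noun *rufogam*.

rufogambediji

*rufogam* — final consonant /m/ (a nasal) → -bed → *rufogambed*.
The diminutive form *rufogambed*: final consonant = /d/, voiced → -ij → *rufogambedij*.
Since the final sound of the plural form *rufogambedij* is /j/ (a voiced consonant), it takes -i, giving *rufogambediji*.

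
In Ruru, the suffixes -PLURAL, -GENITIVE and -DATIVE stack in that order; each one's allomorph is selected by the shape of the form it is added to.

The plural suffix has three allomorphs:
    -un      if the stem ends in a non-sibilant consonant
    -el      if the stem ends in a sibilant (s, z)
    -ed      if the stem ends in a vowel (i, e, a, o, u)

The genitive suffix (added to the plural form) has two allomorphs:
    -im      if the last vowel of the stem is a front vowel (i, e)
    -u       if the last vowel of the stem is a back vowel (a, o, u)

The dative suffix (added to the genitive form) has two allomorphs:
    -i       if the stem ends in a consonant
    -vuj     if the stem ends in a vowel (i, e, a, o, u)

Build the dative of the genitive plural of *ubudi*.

ubudiedimi

The final sound of *ubudi* is /i/, which is a vowel, so the plural suffix is -ed, giving *ubudied*.
The plural form *ubudied* — last vowel /e/ (a front vowel) → -im → *ubudiedim*.
The final sound of the genitive form *ubudiedim* is /m/, which is a consonant, so the dative suffix is -i, giving *ubudiedimi*.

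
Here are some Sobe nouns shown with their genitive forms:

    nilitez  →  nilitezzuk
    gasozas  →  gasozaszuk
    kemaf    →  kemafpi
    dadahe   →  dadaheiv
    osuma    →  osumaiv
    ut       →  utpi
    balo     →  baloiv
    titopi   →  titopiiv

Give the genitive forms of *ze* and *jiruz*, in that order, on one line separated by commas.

zeiv, jiruzzuk

The pattern is sibilance of the final sound: -zuk when the stem ends in a sibilant (*nilitez*, *gasozas*); -pi when the stem ends in a non-sibilant consonant (*kemaf*, *ut*); -iv when the stem ends in a vowel (*dadahe*, *osuma*, *balo*, *titopi*).
*ze* — final sound /e/ (a vowel) → -iv → *zeiv*.
*jiruz* — final sound /z/ (a sibilant) → -zuk → *jiruzzuk*.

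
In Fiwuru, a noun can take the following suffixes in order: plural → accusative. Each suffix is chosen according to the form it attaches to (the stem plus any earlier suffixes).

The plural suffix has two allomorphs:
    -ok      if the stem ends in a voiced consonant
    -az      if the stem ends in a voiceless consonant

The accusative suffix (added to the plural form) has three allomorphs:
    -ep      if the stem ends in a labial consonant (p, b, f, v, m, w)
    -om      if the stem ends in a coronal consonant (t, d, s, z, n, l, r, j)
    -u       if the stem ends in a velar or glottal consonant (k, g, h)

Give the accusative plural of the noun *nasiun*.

nasiunoku

*nasiun* — final consonant /n/ (voiced) → -ok → *nasiunok*.
The plural form *nasiunok* — final consonant /k/ (velar/glottal) → -u → *nasiunoku*.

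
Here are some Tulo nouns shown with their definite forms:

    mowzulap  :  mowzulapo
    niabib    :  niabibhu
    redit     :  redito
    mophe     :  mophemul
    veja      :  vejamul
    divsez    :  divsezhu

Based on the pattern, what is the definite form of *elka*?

elkamul

The pattern is voicing of the final sound: -o when the stem ends in a voiceless consonant (*mowzulap*, *redit*); -hu when the stem ends in a voiced consonant (*niabib*, *divsez*); -mul when the stem ends in a vowel (*mophe*, *veja*).
*elka*: final sound = /a/, a vowel → -mul → *elkamul*.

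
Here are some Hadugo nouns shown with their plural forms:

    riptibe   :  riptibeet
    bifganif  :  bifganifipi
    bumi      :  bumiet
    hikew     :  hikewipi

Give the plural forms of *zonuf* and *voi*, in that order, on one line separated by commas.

Looking at the final sound of each stem: -ipi when the stem ends in a consonant (*bifganif*, *hikew*); -et when the stem ends in a vowel (*riptibe*, *bumi*).
*zonuf* — final sound /f/ (a consonant) → -ipi → *zonufipi*.
*voi* — final sound /i/ (a vowel) → -et → *voiet*.

zonufipi, voiet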